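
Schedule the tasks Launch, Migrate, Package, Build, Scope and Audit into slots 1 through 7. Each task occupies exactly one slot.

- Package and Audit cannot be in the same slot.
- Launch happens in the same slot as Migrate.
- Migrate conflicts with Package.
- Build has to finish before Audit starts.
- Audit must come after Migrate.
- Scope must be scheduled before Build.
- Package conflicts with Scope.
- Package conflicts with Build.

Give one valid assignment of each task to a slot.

Scope -> 1, Launch -> 1, Migrate -> 1, Package -> 4, Build -> 2, Audit -> 3

Checking: Scope(1) before Build(2); Build(2) before Audit(3); Migrate(1) before Audit(3); Migrate(1) != Package(4); Package(4) != Scope(1); Package(4) != Build(2); Package(4) != Audit(3); Launch = Migrate = 1.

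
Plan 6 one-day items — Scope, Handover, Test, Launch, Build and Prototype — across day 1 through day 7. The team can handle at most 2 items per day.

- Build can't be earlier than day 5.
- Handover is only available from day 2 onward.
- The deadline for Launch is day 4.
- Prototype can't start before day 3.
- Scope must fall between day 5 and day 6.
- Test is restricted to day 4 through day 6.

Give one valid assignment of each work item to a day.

Prototype in day 3; Launch in day 1; Handover in day 2; Scope in day 5; Test in day 4; Build in day 5

Checking: Launch=day 1 in [day 1,day 4]; Test=day 4 in [day 4,day 6]; Build=day 5 in [day 5,day 7]; Scope=day 5 in [day 5,day 6]; Handover=day 2 in [day 2,day 7]; Prototype=day 3 in [day 3,day 7]; max 2 per day (cap 2).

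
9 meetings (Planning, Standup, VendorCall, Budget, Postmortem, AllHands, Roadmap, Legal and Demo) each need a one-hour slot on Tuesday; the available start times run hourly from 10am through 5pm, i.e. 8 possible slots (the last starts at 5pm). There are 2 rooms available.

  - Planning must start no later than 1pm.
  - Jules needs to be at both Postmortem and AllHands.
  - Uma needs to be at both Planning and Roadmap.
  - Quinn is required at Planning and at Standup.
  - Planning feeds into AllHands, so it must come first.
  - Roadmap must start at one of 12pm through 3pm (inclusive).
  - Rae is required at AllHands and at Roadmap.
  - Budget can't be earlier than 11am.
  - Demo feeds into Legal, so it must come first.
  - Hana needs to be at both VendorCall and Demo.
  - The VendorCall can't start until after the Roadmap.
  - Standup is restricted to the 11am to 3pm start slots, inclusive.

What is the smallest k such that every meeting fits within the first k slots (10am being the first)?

The precedence chain requires at least 2 distinct slots.
With at most 2 per slot and 9 meetings, at least 5 slots are needed.
Propagating the time windows through the other constraints, VendorCall can't land before 1pm — that is slot 4 counting from 10am — so the schedule must run through at least 4 slots.
5 works (last occupied slot: 2pm): for example Postmortem in 2pm; Demo in 10am; Budget in 11am; VendorCall in 1pm; Planning in 10am; Roadmap in 12pm; Legal in 12pm; Standup in 11am; AllHands in 1pm.

5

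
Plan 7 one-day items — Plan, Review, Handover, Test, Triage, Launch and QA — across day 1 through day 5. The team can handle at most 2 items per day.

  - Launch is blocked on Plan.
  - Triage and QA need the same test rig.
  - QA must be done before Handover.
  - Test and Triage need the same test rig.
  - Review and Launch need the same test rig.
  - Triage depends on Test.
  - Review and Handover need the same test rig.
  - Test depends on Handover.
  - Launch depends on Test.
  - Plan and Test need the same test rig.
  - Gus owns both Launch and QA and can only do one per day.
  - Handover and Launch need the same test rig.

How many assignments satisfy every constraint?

49

Splitting on Plan: it can be day 1 (15), day 2 (20), day 3 (9), day 4 (5). Listing each branch's schedules as (Review, Handover, Test, Triage, Launch, QA) by day number:
Plan=day 1: (1,3,4,5,5,2) (2,3,4,5,5,1) (2,3,4,5,5,2) (3,2,3,4,4,1) (3,2,3,4,5,1) (3,2,3,5,4,1) (3,2,3,5,5,1) (3,2,4,5,5,1) (4,2,3,4,5,1) (4,2,3,5,5,1) (4,2,4,5,5,1) (4,3,4,5,5,1) (4,3,4,5,5,2) (5,2,3,4,4,1) (5,2,3,5,4,1) — 15.
Plan=day 2: (1,2,3,4,4,1) (1,2,3,4,5,1) (1,2,3,5,4,1) (1,2,3,5,5,1) (1,2,4,5,5,1) (1,3,4,5,5,1) (1,3,4,5,5,2) (2,3,4,5,5,1) (3,2,3,4,4,1) (3,2,3,4,5,1) (3,2,3,5,4,1) (3,2,3,5,5,1) (3,2,4,5,5,1) (4,2,3,4,5,1) (4,2,3,5,5,1) (4,2,4,5,5,1) (4,3,4,5,5,1) (4,3,4,5,5,2) (5,2,3,4,4,1) (5,2,3,5,4,1) — 20.
Plan=day 3: (1,2,4,5,5,1) (1,3,4,5,5,1) (1,3,4,5,5,2) (2,3,4,5,5,1) (2,3,4,5,5,2) (3,2,4,5,5,1) (4,2,4,5,5,1) (4,3,4,5,5,1) (4,3,4,5,5,2) — 9.
Plan=day 4: (1,2,3,4,5,1) (1,2,3,5,5,1) (3,2,3,4,5,1) (3,2,3,5,5,1) (4,2,3,5,5,1) — 5.
Summing: 15 + 20 + 9 + 5 = 49.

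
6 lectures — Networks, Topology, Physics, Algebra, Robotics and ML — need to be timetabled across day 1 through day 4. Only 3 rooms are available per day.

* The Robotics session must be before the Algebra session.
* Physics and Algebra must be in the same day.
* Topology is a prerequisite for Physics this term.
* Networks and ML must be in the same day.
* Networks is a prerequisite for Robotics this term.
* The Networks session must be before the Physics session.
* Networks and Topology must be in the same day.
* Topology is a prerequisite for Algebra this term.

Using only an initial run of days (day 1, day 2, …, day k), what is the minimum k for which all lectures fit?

The precedence chain requires at least 3 distinct days.
With at most 3 per day and 6 lectures, at least 2 days are needed.
3 works (last occupied day: day 3): for example ML -> day 1, Algebra -> day 3, Networks -> day 1, Topology -> day 1, Physics -> day 3, Robotics -> day 2.

3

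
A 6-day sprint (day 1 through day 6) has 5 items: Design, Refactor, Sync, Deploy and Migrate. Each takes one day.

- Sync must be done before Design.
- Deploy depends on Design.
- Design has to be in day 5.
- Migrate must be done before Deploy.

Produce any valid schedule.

Deploy in day 6; Sync in day 1; Refactor in day 1; Migrate in day 1; Design in day 5

Checking: Migrate(day 1) before Deploy(day 6); Sync(day 1) before Design(day 5); Design(day 5) before Deploy(day 6); Design=day 5 in [day 5,day 5].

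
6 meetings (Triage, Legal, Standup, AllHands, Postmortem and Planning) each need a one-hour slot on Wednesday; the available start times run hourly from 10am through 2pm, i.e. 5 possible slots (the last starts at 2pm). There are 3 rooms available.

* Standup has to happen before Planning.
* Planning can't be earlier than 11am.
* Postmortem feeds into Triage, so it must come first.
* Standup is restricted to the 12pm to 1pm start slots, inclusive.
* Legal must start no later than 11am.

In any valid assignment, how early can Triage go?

Precedence pushes Triage to at least 11am.
Triage at 11am is achievable: Planning -> 1pm, Triage -> 11am, Legal -> 10am, Postmortem -> 10am, Standup -> 12pm, AllHands -> 10am.

11am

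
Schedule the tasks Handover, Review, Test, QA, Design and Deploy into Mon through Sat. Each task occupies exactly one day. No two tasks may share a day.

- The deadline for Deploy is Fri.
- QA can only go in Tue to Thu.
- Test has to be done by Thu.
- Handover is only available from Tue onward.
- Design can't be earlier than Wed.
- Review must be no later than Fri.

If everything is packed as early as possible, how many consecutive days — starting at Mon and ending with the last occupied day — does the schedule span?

6 days

With at most 1 per day and 6 tasks, at least 6 days are needed.
Design can't be placed before Wed — that is day 3 counting from Mon — so the schedule must run through at least 3 days.
6 works (last occupied day: Sat): for example QA -> Tue, Design -> Wed, Test -> Mon, Deploy -> Fri, Review -> Thu, Handover -> Sat.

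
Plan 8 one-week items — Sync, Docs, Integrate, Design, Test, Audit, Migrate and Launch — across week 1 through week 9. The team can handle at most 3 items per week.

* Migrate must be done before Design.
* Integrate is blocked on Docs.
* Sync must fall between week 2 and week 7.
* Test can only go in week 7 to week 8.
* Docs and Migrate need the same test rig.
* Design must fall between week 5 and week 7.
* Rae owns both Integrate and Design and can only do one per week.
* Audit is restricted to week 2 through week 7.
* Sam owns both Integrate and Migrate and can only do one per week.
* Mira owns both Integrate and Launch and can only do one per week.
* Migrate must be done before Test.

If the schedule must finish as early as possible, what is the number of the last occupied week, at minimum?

The precedence chain requires at least 2 distinct weeks.
With at most 3 per week and 8 work items, at least 3 weeks are needed.
Test can't be placed before week 7, so the schedule must run through at least week 7.
7 works (last occupied week: week 7): for example Sync in week 2; Migrate in week 1; Design in week 5; Docs in week 2; Audit in week 2; Integrate in week 3; Test in week 7; Launch in week 1.

7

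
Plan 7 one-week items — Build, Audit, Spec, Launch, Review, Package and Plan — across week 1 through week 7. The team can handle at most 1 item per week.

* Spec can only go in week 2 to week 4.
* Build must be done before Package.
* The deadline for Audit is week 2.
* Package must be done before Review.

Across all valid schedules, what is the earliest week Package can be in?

week 3

Precedence pushes Package to at least week 2; downstream work caps Package at week 6.
Package at week 3 is achievable: Build -> week 2, Launch -> week 6, Package -> week 3, Plan -> week 7, Audit -> week 1, Spec -> week 4, Review -> week 5.
Nothing earlier works — the capacity limit rule out every week before week 3.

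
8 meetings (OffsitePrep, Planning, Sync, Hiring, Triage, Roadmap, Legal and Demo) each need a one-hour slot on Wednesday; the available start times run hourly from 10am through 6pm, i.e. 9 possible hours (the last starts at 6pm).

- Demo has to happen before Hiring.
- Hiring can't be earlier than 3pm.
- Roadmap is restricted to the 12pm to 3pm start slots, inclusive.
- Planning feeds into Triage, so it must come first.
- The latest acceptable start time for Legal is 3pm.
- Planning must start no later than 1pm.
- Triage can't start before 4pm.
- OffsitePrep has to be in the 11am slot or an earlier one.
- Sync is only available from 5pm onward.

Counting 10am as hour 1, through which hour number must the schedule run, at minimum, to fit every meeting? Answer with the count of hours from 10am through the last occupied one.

The precedence chain requires at least 2 distinct hours.
Sync can't be placed before 5pm — that is hour 8 counting from 10am — so the schedule must run through at least 8 hours.
8 works (last occupied hour: 5pm): for example Hiring -> 3pm; OffsitePrep -> 10am; Triage -> 4pm; Sync -> 5pm; Legal -> 10am; Roadmap -> 12pm; Demo -> 10am; Planning -> 10am.

8 hours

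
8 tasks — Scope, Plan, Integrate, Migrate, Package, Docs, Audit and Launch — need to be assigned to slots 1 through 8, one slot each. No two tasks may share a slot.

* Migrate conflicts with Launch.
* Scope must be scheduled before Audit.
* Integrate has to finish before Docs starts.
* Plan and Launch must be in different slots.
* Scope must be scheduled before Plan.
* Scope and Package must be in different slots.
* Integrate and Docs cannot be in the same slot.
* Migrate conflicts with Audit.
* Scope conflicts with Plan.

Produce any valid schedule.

Migrate in 6; Plan in 2; Package in 7; Launch in 8; Scope in 1; Docs in 4; Audit in 5; Integrate in 3

Checking: Integrate(3) before Docs(4); Scope(1) before Plan(2); Scope(1) before Audit(5); Integrate(3) != Docs(4); Scope(1) != Plan(2); Scope(1) != Package(7); Migrate(6) != Launch(8); Migrate(6) != Audit(5); Plan(2) != Launch(8); max 1 per slot (cap 1).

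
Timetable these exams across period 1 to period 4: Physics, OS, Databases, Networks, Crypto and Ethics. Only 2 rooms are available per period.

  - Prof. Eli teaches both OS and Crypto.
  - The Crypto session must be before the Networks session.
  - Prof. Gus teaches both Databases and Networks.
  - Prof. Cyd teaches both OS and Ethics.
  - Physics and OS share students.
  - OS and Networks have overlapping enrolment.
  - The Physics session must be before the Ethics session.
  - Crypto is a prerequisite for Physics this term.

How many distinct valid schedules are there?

24

Splitting on Physics: it can be period 2 (12), period 3 (12). Listing each branch's schedules as (OS, Databases, Networks, Crypto, Ethics) by period number:
Physics=period 2: (3,1,2,1,4) (3,1,4,1,4) (3,2,4,1,4) (3,3,2,1,4) (3,3,4,1,4) (3,4,2,1,4) (4,1,2,1,3) (4,1,3,1,3) (4,2,3,1,3) (4,3,2,1,3) (4,4,2,1,3) (4,4,3,1,3) — 12.
Physics=period 3: (1,1,3,2,4) (1,1,4,2,4) (1,2,3,2,4) (1,2,4,2,4) (1,3,4,2,4) (1,4,3,2,4) (2,1,3,1,4) (2,1,4,1,4) (2,2,3,1,4) (2,2,4,1,4) (2,3,4,1,4) (2,4,3,1,4) — 12.
Summing: 12 + 12 = 24.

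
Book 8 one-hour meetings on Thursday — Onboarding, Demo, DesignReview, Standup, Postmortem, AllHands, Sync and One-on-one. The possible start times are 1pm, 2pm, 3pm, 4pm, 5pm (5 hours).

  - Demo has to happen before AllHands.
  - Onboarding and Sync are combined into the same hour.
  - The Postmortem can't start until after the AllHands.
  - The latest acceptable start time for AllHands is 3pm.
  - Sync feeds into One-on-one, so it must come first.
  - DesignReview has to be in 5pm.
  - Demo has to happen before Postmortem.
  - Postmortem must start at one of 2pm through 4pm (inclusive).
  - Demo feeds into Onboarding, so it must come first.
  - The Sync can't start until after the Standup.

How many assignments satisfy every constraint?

37

Splitting on Onboarding: it can be 2pm (9), 3pm (16), 4pm (12). Listing each branch's schedules as (Demo, DesignReview, Standup, Postmortem, AllHands, Sync, One-on-one):
Onboarding=2pm: (1pm,5pm,1pm,3pm,2pm,2pm,3pm) (1pm,5pm,1pm,3pm,2pm,2pm,4pm) (1pm,5pm,1pm,3pm,2pm,2pm,5pm) (1pm,5pm,1pm,4pm,2pm,2pm,3pm) (1pm,5pm,1pm,4pm,2pm,2pm,4pm) (1pm,5pm,1pm,4pm,2pm,2pm,5pm) (1pm,5pm,1pm,4pm,3pm,2pm,3pm) (1pm,5pm,1pm,4pm,3pm,2pm,4pm) (1pm,5pm,1pm,4pm,3pm,2pm,5pm) — 9.
Onboarding=3pm: (1pm,5pm,1pm,3pm,2pm,3pm,4pm) (1pm,5pm,1pm,3pm,2pm,3pm,5pm) (1pm,5pm,1pm,4pm,2pm,3pm,4pm) (1pm,5pm,1pm,4pm,2pm,3pm,5pm) (1pm,5pm,1pm,4pm,3pm,3pm,4pm) (1pm,5pm,1pm,4pm,3pm,3pm,5pm) (1pm,5pm,2pm,3pm,2pm,3pm,4pm) (1pm,5pm,2pm,3pm,2pm,3pm,5pm) (1pm,5pm,2pm,4pm,2pm,3pm,4pm) (1pm,5pm,2pm,4pm,2pm,3pm,5pm) (1pm,5pm,2pm,4pm,3pm,3pm,4pm) (1pm,5pm,2pm,4pm,3pm,3pm,5pm) (2pm,5pm,1pm,4pm,3pm,3pm,4pm) (2pm,5pm,1pm,4pm,3pm,3pm,5pm) (2pm,5pm,2pm,4pm,3pm,3pm,4pm) (2pm,5pm,2pm,4pm,3pm,3pm,5pm) — 16.
Onboarding=4pm: (1pm,5pm,1pm,3pm,2pm,4pm,5pm) (1pm,5pm,1pm,4pm,2pm,4pm,5pm) (1pm,5pm,1pm,4pm,3pm,4pm,5pm) (1pm,5pm,2pm,3pm,2pm,4pm,5pm) (1pm,5pm,2pm,4pm,2pm,4pm,5pm) (1pm,5pm,2pm,4pm,3pm,4pm,5pm) (1pm,5pm,3pm,3pm,2pm,4pm,5pm) (1pm,5pm,3pm,4pm,2pm,4pm,5pm) (1pm,5pm,3pm,4pm,3pm,4pm,5pm) (2pm,5pm,1pm,4pm,3pm,4pm,5pm) (2pm,5pm,2pm,4pm,3pm,4pm,5pm) (2pm,5pm,3pm,4pm,3pm,4pm,5pm) — 12.
Summing: 9 + 16 + 12 = 37.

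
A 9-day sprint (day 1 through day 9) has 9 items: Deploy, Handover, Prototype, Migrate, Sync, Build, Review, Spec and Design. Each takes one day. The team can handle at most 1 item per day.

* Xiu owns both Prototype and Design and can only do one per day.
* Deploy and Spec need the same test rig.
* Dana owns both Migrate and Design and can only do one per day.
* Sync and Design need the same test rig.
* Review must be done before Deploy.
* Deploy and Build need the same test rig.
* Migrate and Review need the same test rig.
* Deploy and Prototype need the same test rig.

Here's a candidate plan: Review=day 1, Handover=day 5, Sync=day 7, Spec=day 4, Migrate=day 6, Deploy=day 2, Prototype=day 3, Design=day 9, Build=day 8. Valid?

Valid

Review must be done before Deploy — holds.
Xiu owns both Prototype and Design and can only do one per day — holds.
Migrate and Review need the same test rig — holds.
Dana owns both Migrate and Design and can only do one per day — holds.
Deploy and Build need the same test rig — holds.
Deploy and Spec need the same test rig — holds.
Sync and Design need the same test rig — holds.
The team can handle at most 1 item per day — holds.
Deploy and Prototype need the same test rig — holds.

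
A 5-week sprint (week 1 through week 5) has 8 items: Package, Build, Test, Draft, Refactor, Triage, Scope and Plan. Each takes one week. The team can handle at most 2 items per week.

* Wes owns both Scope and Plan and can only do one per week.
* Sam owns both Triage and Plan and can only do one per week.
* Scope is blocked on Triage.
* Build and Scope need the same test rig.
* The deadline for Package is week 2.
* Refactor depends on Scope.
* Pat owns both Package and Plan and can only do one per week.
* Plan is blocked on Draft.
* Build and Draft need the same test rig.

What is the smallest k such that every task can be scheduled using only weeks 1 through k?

The precedence chain requires at least 3 distinct weeks.
With at most 2 per week and 8 tasks, at least 4 weeks are needed.
4 works (last occupied week: week 4): for example Build in week 4; Refactor in week 3; Test in week 4; Draft in week 2; Scope in week 2; Package in week 1; Plan in week 3; Triage in week 1.

4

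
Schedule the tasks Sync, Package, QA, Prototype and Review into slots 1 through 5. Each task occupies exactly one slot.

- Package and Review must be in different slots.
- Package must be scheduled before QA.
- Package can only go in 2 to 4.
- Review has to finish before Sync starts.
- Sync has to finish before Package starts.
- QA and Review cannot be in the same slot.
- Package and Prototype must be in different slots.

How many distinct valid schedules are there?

Splitting on Sync: it can be 2 (12), 3 (8). Listing each branch's schedules as (Package, QA, Prototype, Review):
Sync=2: (3,4,1,1) (3,4,2,1) (3,4,4,1) (3,4,5,1) (3,5,1,1) (3,5,2,1) (3,5,4,1) (3,5,5,1) (4,5,1,1) (4,5,2,1) (4,5,3,1) (4,5,5,1) — 12.
Sync=3: (4,5,1,1) (4,5,1,2) (4,5,2,1) (4,5,2,2) (4,5,3,1) (4,5,3,2) (4,5,5,1) (4,5,5,2) — 8.
Summing: 12 + 8 = 20.

20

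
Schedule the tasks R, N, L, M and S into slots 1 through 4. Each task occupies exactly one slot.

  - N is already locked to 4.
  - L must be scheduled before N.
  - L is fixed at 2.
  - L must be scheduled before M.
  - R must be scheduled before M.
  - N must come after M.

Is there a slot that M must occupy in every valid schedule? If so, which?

L is fixed at 2 and must come before M, so M is at least 3.
N is fixed at 4 and must come after M, so M is at most 3.
So M must be 3.

3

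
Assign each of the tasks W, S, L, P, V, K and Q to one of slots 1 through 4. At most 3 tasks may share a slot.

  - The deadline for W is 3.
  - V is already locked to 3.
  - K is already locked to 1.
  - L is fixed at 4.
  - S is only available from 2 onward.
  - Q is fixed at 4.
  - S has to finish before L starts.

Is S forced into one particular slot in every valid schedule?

No

S can be 2 (e.g. L -> 4; S -> 2; K -> 1; V -> 3; P -> 1; W -> 1; Q -> 4) or 3 (e.g. V=3; S=3; Q=4; W=1; L=4; P=1; K=1).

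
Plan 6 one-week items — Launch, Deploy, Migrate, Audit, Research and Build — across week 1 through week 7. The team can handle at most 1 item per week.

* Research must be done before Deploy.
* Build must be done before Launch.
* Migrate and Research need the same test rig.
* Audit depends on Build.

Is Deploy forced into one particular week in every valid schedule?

No

Deploy can be week 2 (e.g. Audit -> week 5, Research -> week 1, Migrate -> week 6, Deploy -> week 2, Launch -> week 4, Build -> week 3) or week 3 (e.g. Deploy=week 3, Launch=week 4, Research=week 2, Build=week 1, Migrate=week 6, Audit=week 5).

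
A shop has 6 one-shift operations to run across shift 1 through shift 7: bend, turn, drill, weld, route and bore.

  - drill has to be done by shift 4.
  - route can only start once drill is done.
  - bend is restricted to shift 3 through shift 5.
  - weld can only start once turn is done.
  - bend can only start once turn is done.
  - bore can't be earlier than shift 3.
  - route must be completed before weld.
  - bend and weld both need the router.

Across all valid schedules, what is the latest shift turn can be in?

Downstream work caps turn at shift 4.
turn at shift 4 is achievable: route -> shift 2; bend -> shift 5; bore -> shift 3; drill -> shift 1; weld -> shift 6; turn -> shift 4.

shift 4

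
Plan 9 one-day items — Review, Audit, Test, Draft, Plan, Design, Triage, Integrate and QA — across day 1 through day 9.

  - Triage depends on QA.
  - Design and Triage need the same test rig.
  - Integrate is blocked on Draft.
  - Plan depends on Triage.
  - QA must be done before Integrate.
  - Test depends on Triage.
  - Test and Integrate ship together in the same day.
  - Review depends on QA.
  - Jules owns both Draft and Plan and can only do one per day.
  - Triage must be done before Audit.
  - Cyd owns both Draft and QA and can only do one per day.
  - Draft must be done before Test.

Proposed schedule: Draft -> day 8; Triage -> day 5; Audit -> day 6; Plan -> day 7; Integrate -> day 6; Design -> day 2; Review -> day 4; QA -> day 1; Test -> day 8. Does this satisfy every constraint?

No — it violates: Integrate is blocked on Draft

QA must be done before Integrate — holds.
Triage depends on QA — holds.
Draft must be done before Test — violated.
Cyd owns both Draft and QA and can only do one per day — holds.
Plan depends on Triage — holds.
Test depends on Triage — holds.
Jules owns both Draft and Plan and can only do one per day — holds.
Integrate is blocked on Draft — violated.
Triage must be done before Audit — holds.
Design and Triage need the same test rig — holds.
Review depends on QA — holds.
Test and Integrate ship together in the same day — violated.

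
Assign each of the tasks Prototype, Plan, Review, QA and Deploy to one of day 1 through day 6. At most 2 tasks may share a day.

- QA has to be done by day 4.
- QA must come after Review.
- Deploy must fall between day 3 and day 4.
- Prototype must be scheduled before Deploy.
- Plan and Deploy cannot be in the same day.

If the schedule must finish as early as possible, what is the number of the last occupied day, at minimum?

The precedence chain requires at least 2 distinct days.
With at most 2 per day and 5 tasks, at least 3 days are needed.
Deploy can't be placed before day 3, so the schedule must run through at least day 3.
3 works (last occupied day: day 3): for example Review -> day 1, Plan -> day 2, QA -> day 2, Deploy -> day 3, Prototype -> day 1.

day 3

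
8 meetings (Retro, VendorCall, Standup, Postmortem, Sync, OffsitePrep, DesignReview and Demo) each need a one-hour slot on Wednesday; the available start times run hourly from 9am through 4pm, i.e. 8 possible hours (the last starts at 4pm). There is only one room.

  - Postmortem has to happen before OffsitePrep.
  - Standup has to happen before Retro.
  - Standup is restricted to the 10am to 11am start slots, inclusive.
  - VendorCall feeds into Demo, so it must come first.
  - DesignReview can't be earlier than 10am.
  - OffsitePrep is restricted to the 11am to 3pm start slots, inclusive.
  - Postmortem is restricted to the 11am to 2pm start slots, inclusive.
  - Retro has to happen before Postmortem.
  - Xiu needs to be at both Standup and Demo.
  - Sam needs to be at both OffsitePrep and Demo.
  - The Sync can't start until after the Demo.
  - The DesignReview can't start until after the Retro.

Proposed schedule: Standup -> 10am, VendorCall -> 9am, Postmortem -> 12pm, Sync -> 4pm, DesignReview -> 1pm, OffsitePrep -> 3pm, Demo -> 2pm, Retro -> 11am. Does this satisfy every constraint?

Yes

Xiu needs to be at both Standup and Demo — holds.
There is only one room — holds.
The DesignReview can't start until after the Retro — holds.
VendorCall feeds into Demo, so it must come first — holds.
Postmortem has to happen before OffsitePrep — holds.
Standup has to happen before Retro — holds.
DesignReview can't be earlier than 10am — holds.
OffsitePrep is restricted to the 11am to 3pm start slots, inclusive — holds.
The Sync can't start until after the Demo — holds.
Sam needs to be at both OffsitePrep and Demo — holds.
Postmortem is restricted to the 11am to 2pm start slots, inclusive — holds.
Retro has to happen before Postmortem — holds.
Standup is restricted to the 10am to 11am start slots, inclusive — holds.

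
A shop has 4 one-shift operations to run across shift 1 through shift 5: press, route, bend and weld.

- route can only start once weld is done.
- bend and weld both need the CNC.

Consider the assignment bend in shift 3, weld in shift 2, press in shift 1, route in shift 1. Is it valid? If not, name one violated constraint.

bend and weld both need the CNC — holds.
route can only start once weld is done — violated.

Invalid. route can only start once weld is done.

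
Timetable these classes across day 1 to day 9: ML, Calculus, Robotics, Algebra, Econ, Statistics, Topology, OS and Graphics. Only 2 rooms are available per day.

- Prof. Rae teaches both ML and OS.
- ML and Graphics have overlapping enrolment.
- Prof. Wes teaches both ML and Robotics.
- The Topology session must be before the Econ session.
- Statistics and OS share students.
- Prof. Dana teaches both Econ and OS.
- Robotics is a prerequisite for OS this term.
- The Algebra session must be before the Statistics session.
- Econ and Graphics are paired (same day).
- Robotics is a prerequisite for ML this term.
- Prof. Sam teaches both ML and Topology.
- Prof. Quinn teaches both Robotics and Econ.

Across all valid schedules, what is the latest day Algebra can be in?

Downstream work caps Algebra at day 8.
Algebra at day 8 is achievable: Calculus=day 2; Topology=day 1; Graphics=day 3; Econ=day 3; Algebra=day 8; Statistics=day 9; OS=day 4; Robotics=day 1; ML=day 2.

day 8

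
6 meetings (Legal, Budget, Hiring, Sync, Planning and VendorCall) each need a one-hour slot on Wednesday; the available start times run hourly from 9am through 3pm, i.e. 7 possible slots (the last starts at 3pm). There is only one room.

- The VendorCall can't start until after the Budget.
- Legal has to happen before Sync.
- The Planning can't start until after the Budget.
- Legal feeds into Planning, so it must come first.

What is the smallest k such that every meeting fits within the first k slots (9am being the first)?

6

The precedence chain requires at least 2 distinct slots.
With at most 1 per slot and 6 meetings, at least 6 slots are needed.
6 works (last occupied slot: 2pm): for example Sync=12pm, Hiring=2pm, Budget=10am, Planning=11am, Legal=9am, VendorCall=1pm.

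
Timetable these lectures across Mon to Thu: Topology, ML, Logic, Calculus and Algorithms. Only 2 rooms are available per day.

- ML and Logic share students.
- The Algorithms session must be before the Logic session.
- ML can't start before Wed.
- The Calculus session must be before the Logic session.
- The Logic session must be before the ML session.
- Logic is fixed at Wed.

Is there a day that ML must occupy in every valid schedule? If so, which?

Thu

ML's window is Wed–Thu.
Logic is fixed at Wed, and ML can't share a day with Logic.
So ML must be Thu.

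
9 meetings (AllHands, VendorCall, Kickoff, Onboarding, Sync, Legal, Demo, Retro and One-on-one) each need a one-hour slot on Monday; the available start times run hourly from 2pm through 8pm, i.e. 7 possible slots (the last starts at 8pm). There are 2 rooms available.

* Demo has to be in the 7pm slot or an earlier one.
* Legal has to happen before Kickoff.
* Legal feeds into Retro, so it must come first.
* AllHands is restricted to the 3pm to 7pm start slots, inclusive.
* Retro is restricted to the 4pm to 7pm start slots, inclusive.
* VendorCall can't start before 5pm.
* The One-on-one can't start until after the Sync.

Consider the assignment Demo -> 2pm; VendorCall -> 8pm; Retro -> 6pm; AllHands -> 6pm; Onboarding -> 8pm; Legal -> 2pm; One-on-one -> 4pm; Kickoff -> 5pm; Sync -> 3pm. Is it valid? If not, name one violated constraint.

Yes

There are 2 rooms available — holds.
Legal feeds into Retro, so it must come first — holds.
VendorCall can't start before 5pm — holds.
AllHands is restricted to the 3pm to 7pm start slots, inclusive — holds.
Legal has to happen before Kickoff — holds.
The One-on-one can't start until after the Sync — holds.
Demo has to be in the 7pm slot or an earlier one — holds.
Retro is restricted to the 4pm to 7pm start slots, inclusive — holds.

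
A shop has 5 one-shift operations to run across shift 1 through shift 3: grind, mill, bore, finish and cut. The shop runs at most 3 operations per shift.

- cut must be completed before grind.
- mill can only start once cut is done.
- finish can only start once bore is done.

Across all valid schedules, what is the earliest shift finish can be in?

shift 2

Precedence pushes finish to at least shift 2.
finish at shift 2 is achievable: finish=shift 2; grind=shift 2; bore=shift 1; cut=shift 1; mill=shift 2.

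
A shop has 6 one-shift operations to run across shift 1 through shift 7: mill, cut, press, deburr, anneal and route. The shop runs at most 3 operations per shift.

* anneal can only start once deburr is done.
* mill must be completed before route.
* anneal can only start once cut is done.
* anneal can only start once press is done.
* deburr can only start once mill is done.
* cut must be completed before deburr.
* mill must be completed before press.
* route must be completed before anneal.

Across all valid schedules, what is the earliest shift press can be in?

shift 2

Precedence pushes press to at least shift 2; downstream work caps press at shift 6.
press at shift 2 is achievable: route -> shift 2, cut -> shift 1, press -> shift 2, mill -> shift 1, anneal -> shift 3, deburr -> shift 2.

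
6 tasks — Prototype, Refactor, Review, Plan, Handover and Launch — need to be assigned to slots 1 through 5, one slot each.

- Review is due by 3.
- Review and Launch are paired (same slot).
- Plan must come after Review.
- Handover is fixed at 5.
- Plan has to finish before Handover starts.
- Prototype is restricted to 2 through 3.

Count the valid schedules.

Splitting on Prototype: it can be 2 (30), 3 (30). Listing each branch's schedules as (Refactor, Review, Plan, Handover, Launch):
Prototype=2: (1,1,2,5,1) (1,1,3,5,1) (1,1,4,5,1) (1,2,3,5,2) (1,2,4,5,2) (1,3,4,5,3) (2,1,2,5,1) (2,1,3,5,1) (2,1,4,5,1) (2,2,3,5,2) (2,2,4,5,2) (2,3,4,5,3) (3,1,2,5,1) (3,1,3,5,1) (3,1,4,5,1) (3,2,3,5,2) (3,2,4,5,2) (3,3,4,5,3) (4,1,2,5,1) (4,1,3,5,1) (4,1,4,5,1) (4,2,3,5,2) (4,2,4,5,2) (4,3,4,5,3) (5,1,2,5,1) (5,1,3,5,1) (5,1,4,5,1) (5,2,3,5,2) (5,2,4,5,2) (5,3,4,5,3) — 30.
Prototype=3: (1,1,2,5,1) (1,1,3,5,1) (1,1,4,5,1) (1,2,3,5,2) (1,2,4,5,2) (1,3,4,5,3) (2,1,2,5,1) (2,1,3,5,1) (2,1,4,5,1) (2,2,3,5,2) (2,2,4,5,2) (2,3,4,5,3) (3,1,2,5,1) (3,1,3,5,1) (3,1,4,5,1) (3,2,3,5,2) (3,2,4,5,2) (3,3,4,5,3) (4,1,2,5,1) (4,1,3,5,1) (4,1,4,5,1) (4,2,3,5,2) (4,2,4,5,2) (4,3,4,5,3) (5,1,2,5,1) (5,1,3,5,1) (5,1,4,5,1) (5,2,3,5,2) (5,2,4,5,2) (5,3,4,5,3) — 30.
Summing: 30 + 30 = 60.

60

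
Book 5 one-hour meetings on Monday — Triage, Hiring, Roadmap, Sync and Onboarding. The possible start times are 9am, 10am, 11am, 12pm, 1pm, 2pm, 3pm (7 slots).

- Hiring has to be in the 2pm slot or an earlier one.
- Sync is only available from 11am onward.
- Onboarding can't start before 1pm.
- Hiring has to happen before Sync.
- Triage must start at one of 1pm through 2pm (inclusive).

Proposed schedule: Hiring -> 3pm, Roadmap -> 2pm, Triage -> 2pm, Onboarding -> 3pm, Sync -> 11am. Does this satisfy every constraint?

Hiring has to be in the 2pm slot or an earlier one — violated.
Onboarding can't start before 1pm — holds.
Sync is only available from 11am onward — holds.
Triage must start at one of 1pm through 2pm (inclusive) — holds.
Hiring has to happen before Sync — violated.

Invalid. Hiring has to be in the 2pm slot or an earlier one.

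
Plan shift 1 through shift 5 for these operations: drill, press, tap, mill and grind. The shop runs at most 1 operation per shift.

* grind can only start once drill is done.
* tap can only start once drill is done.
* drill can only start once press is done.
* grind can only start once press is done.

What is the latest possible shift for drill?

shift 3

Precedence pushes drill to at least shift 2; downstream work caps drill at shift 4.
drill at shift 3 is achievable: grind=shift 4, tap=shift 5, press=shift 1, drill=shift 3, mill=shift 2.
Nothing later works — the capacity limit rule out every shift after shift 3.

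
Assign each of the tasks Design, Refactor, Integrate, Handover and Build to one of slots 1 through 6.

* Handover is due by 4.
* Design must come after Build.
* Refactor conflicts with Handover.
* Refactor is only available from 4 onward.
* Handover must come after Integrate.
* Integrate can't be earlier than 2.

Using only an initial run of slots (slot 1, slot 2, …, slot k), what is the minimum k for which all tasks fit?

4

The precedence chain requires at least 2 distinct slots.
Refactor can't be placed before 4, so the schedule must run through at least slot 4.
4 works (last occupied slot: 4): for example Build in 1; Handover in 3; Integrate in 2; Refactor in 4; Design in 2.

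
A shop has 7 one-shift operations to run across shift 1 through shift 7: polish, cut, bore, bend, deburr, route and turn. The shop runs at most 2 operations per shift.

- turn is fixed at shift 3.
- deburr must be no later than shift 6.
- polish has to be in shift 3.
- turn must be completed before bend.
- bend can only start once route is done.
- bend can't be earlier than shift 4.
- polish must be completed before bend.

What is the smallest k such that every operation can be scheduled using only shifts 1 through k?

The precedence chain requires at least 2 distinct shifts.
With at most 2 per shift and 7 operations, at least 4 shifts are needed.
bend can't be placed before shift 4, so the schedule must run through at least shift 4.
4 works (last occupied shift: shift 4): for example cut=shift 1; deburr=shift 2; bore=shift 2; bend=shift 4; route=shift 1; polish=shift 3; turn=shift 3.

4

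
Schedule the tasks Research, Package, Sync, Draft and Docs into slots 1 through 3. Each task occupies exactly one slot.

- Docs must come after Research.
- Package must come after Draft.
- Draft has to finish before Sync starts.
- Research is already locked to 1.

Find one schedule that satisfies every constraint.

Package -> 2, Research -> 1, Draft -> 1, Docs -> 2, Sync -> 2

Checking: Draft(1) before Package(2); Draft(1) before Sync(2); Research(1) before Docs(2); Research=1 in [1,1].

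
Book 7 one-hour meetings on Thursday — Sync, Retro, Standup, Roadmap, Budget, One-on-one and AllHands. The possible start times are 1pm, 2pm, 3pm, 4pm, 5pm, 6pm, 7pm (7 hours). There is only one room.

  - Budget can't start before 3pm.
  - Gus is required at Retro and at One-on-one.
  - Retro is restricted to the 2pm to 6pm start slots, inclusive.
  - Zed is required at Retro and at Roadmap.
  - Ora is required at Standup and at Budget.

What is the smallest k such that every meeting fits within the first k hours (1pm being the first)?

With at most 1 per hour and 7 meetings, at least 7 hours are needed.
Budget can't be placed before 3pm — that is hour 3 counting from 1pm — so the schedule must run through at least 3 hours.
7 works (last occupied hour: 7pm): for example One-on-one=6pm; Retro=2pm; Roadmap=5pm; Budget=3pm; Standup=4pm; Sync=1pm; AllHands=7pm.

7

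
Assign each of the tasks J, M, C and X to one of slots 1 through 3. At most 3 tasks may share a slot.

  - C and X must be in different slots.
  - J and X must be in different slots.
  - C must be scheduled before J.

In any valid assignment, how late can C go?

Downstream work caps C at 2.
C at 2 is achievable: M=1, C=2, J=3, X=1.

2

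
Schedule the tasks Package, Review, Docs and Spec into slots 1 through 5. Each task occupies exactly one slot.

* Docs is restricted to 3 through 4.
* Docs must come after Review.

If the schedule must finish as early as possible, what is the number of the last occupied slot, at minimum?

The precedence chain requires at least 2 distinct slots.
Docs can't be placed before 3, so the schedule must run through at least slot 3.
3 works (last occupied slot: 3): for example Package in 1, Spec in 1, Review in 1, Docs in 3.

3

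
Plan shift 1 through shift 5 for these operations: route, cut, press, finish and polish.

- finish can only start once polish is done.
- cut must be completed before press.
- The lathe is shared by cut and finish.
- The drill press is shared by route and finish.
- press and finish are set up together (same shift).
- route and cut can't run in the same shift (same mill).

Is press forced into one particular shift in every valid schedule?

No

press can be shift 2 (e.g. polish in shift 1, finish in shift 2, route in shift 3, press in shift 2, cut in shift 1) or shift 3 (e.g. polish in shift 1, press in shift 3, route in shift 2, finish in shift 3, cut in shift 1).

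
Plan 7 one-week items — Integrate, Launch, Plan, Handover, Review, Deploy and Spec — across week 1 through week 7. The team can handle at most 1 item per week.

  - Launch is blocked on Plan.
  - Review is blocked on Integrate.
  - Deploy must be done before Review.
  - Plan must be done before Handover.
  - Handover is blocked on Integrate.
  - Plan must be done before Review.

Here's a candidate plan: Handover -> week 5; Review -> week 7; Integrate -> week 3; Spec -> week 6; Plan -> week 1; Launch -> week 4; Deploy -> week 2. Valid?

Plan must be done before Review — holds.
Review is blocked on Integrate — holds.
Deploy must be done before Review — holds.
Plan must be done before Handover — holds.
Launch is blocked on Plan — holds.
Handover is blocked on Integrate — holds.
The team can handle at most 1 item per week — holds.

Yes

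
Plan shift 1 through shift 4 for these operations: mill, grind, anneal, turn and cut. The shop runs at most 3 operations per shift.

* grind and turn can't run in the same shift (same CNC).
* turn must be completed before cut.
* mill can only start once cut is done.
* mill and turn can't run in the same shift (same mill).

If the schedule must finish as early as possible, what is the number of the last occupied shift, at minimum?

3

The precedence chain requires at least 3 distinct shifts.
With at most 3 per shift and 5 operations, at least 2 shifts are needed.
3 works (last occupied shift: shift 3): for example cut -> shift 2; grind -> shift 2; turn -> shift 1; mill -> shift 3; anneal -> shift 1.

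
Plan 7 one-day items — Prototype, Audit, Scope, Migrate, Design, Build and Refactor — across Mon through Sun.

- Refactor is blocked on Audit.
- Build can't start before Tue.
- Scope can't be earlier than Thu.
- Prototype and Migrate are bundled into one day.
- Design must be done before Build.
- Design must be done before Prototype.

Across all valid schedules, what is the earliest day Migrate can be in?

Tue

Migrate must be in the same day as Prototype, which can't be before Tue, so Migrate is at least Tue.
Migrate at Tue is achievable: Build -> Tue, Audit -> Mon, Prototype -> Tue, Scope -> Thu, Migrate -> Tue, Refactor -> Tue, Design -> Mon.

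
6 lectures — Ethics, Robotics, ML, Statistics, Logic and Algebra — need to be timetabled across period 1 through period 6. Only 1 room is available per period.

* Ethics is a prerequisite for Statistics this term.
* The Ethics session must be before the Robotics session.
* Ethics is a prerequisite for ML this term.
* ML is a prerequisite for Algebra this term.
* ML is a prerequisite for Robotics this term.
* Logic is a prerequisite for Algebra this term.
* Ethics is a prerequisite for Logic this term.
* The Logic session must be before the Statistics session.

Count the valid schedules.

16

Splitting on Robotics: it can be period 3 (2), period 4 (4), period 5 (5), period 6 (5). Listing each branch's schedules as (Ethics, ML, Statistics, Logic, Algebra) by period number:
Robotics=period 3: (1,2,5,4,6) (1,2,6,4,5) — 2.
Robotics=period 4: (1,2,5,3,6) (1,2,6,3,5) (1,3,5,2,6) (1,3,6,2,5) — 4.
Robotics=period 5: (1,2,4,3,6) (1,2,6,3,4) (1,3,4,2,6) (1,3,6,2,4) (1,4,3,2,6) — 5.
Robotics=period 6: (1,2,4,3,5) (1,2,5,3,4) (1,3,4,2,5) (1,3,5,2,4) (1,4,3,2,5) — 5.
Summing: 2 + 4 + 5 + 5 = 16.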